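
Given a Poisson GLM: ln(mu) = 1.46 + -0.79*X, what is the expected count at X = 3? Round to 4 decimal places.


Linear predictor: eta = 1.46 + (-0.79)(3) = -0.9100.
Expected count: mu = exp(-0.9100) = 0.4025.

0.4025


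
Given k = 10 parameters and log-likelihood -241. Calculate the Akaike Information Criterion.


Compute:
2k = 2*10 = 20.
-2*loglik = -2*(-241) = 482.
AIC = 20 + 482 = 502.

502


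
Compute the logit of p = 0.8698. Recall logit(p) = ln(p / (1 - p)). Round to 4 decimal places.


Compute the odds: 0.8698/0.1302 = 6.6805.
Take the natural log: ln(6.6805) = 1.8992.

1.8992


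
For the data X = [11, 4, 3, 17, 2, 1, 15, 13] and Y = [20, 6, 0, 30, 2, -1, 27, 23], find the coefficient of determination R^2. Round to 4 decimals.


Fit the OLS line: b0 = -3.1036, b1 = 1.9974.
SSres = 12.8731.
SStot = 1167.8750.
R^2 = 1 - 12.8731/1167.8750 = 0.9890.

0.9890


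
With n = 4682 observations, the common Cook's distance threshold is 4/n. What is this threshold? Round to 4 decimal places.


Using the rule of thumb:
Threshold = 4 / 4682 = 0.0009.

0.0009


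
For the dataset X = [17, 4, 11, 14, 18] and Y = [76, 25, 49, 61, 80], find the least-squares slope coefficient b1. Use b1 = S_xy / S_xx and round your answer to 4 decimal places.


First compute the means: xbar = 12.8000, ybar = 58.2000.
Then S_xx = sum((xi - xbar)^2) = 126.8000.
S_xy = sum((xi - xbar)(yi - ybar)) = 500.2000.
b1 = S_xy / S_xx = 500.2000 / 126.8000 = 3.9448.

3.9448


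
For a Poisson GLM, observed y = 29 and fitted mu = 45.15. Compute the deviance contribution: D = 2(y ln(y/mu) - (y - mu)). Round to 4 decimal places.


First: ln(29/45.15) = -0.442694.
Then: 29 * -0.442694 = -12.838126.
y - mu = 29 - 45.15 = -16.15.
D = 2(-12.838126 - -16.15) = 6.623748, which rounds to 6.6237.

6.6237


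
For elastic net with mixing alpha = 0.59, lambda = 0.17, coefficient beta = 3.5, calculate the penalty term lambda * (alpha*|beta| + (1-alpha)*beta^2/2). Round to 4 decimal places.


alpha * |beta| = 0.59 * 3.5 = 2.0650.
(1-alpha) * beta^2/2 = 0.41 * 12.2500/2 = 2.5113.
Total = 0.17 * (2.0650 + 2.5113) = 0.7780.

0.7780


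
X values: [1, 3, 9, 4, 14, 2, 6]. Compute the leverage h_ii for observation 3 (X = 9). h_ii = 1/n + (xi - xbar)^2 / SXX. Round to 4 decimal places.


n = 7, xbar = 5.5714.
SXX = sum((xi - xbar)^2) = 125.7143.
h = 1/7 + (9 - 5.5714)^2 / 125.7143 = 0.2364.

0.2364


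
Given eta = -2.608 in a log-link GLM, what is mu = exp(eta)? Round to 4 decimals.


mu = exp(eta) = exp(-2.608).
= 0.0737.

0.0737


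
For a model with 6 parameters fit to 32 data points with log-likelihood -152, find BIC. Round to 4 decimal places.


k * ln(n) = 6 * ln(32) = 6 * 3.465736 = 20.794416.
-2 * loglik = -2 * (-152) = 304.
BIC = 20.794416 + 304 = 324.794416, which rounds to 324.7944.

324.7944


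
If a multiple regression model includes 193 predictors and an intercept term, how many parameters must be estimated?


Each predictor gets one coefficient, plus one intercept.
Total parameters = 193 + 1 = 194.

194


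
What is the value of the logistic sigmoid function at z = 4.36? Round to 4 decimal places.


exp(-4.3600) = 0.0128.
1 + exp(-z) = 1.0128.
sigmoid = 1/1.0128 = 0.9874.

0.9874


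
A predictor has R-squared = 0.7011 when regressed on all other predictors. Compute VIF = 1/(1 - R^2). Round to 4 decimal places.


VIF = 1 / (1 - 0.7011).
= 1 / 0.2989 = 3.3456.

3.3456


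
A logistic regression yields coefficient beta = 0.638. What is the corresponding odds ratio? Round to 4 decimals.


exp(0.638) = 1.8927.
So the odds ratio is 1.8927.

1.8927


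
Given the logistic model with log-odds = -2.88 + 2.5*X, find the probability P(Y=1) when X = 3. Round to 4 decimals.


Compute z = -2.88 + (2.5)(3) = 4.6200.
exp(-z) = 0.0099.
P = 1/(1 + 0.0099) = 0.9902.

0.9902


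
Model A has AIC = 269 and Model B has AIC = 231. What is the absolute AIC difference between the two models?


|AIC_A - AIC_B| = |269 - 231| = 38.
Model B is preferred (lower AIC).

38


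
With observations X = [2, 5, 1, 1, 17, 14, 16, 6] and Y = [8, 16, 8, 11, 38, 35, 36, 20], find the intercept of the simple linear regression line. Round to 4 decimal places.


First find the slope: b1 = 1.8748.
Means: xbar = 7.7500, ybar = 21.5000.
b0 = ybar - b1 * xbar = 21.5000 - 1.8748 * 7.7500 = 6.9702.

6.9702


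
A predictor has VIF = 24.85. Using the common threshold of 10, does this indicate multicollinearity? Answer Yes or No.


Compare VIF = 24.85 to the threshold of 10.
24.85 >= 10, so the answer is Yes.

Yes


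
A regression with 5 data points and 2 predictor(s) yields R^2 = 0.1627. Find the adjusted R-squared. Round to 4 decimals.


Plug in: Adj R^2 = 1 - (1 - 0.1627) * 4/2.
= 1 - 0.8373 * 4/2
= 1 - 3.3492 / 2
= 1 - 1.6746 = -0.6746.

-0.6746


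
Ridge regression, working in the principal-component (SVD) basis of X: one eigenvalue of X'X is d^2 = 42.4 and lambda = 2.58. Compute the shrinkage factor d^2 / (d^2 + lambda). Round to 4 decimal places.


d^2 + lambda = 42.4 + 2.58 = 44.9800.
Shrinkage factor = 42.4/44.9800 = 0.9426.

0.9426


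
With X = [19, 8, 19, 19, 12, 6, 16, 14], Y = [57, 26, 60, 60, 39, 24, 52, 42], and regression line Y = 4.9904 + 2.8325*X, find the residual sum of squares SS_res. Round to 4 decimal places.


Predicted values from Y = 4.9904 + 2.8325*X.
Residuals: [-1.8079, -1.6504, 1.1921, 1.1921, 0.0196, 2.0146, 1.6896, -2.6454].
SSres = 22.7464.

22.7464


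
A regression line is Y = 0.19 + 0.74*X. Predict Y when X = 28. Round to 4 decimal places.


Predicted value:
Y = 0.19 + (0.74)(28) = 0.19 + 20.7200 = 20.9100.

20.9100


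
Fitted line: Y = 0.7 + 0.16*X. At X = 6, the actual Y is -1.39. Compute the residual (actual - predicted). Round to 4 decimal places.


Compute yhat = 0.7 + (0.16)(6) = 1.6600.
Residual = actual - predicted = -1.39 - 1.6600 = -3.0500.

-3.0500


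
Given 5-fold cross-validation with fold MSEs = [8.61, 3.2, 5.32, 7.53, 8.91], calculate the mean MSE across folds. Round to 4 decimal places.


Add all fold MSEs: 33.5700.
Divide by k = 5: 33.5700/5 = 6.7140.

6.7140


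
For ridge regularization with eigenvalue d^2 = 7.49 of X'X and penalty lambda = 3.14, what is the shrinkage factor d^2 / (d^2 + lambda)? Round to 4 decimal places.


Denominator = d^2 + lambda = 7.49 + 3.14 = 10.6300.
Shrinkage = 7.49 / 10.6300 = 0.7046.

0.7046


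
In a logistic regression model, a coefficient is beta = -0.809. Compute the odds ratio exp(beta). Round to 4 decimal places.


exp(-0.809) = 0.4453.
So the odds ratio is 0.4453.

0.4453


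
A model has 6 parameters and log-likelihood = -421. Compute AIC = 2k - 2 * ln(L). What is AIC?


AIC = 2*6 - 2*(-421).
= 12 + 842 = 854.

854


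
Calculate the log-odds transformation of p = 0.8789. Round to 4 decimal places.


Compute the odds: 0.8789/0.1211 = 7.2576.
Take the natural log: ln(7.2576) = 1.9821.

1.9821


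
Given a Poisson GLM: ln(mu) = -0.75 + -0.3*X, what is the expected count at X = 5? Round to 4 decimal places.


eta = -0.75 + -0.3 * 5 = -2.2500.
mu = exp(-2.2500) = 0.1054.

0.1054


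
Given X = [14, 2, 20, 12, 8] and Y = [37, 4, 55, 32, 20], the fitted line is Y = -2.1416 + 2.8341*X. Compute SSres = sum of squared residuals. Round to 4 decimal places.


Compute predicted values, then residuals = yi - yhat_i.
Residuals: [-0.5358, 0.4734, 0.4596, 0.1324, -0.5312].
SSres = sum(residual^2) = 1.0221.

1.0221


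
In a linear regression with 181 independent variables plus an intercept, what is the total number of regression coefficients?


Each predictor gets one coefficient, plus one intercept.
Total parameters = 181 + 1 = 182.

182


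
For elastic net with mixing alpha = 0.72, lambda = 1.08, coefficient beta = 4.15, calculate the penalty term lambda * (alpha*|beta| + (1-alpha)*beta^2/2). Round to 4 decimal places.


Compute:
L1 = 0.72 * 4.15 = 2.9880.
L2 = 0.28 * 4.15^2 / 2 = 2.4112.
Penalty = 1.08 * (2.9880 + 2.4112) = 5.8311.

5.8311


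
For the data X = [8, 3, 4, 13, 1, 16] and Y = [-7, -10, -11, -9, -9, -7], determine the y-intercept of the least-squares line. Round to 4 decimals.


The slope is b1 = 0.1662.
Sample means are xbar = 7.5000 and ybar = -8.8333.
Intercept: b0 = -8.8333 - (0.1662)(7.5000) = -10.0798.

-10.0798


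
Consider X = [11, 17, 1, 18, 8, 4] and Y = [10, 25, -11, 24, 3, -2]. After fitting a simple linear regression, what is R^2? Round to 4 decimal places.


The fitted line is Y = -12.3584 + 2.0873*X.
SSres = 11.7104, SStot = 1034.8333.
R^2 = 1 - SSres/SStot = 0.9887.

0.9887


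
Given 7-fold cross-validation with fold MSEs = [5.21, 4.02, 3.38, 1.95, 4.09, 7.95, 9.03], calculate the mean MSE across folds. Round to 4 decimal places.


Sum of fold MSEs = 35.6300.
Average = 35.6300 / 7 = 5.0900.

5.0900


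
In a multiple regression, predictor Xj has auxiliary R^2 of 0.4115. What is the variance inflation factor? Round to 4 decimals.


VIF = 1 / (1 - 0.4115).
= 1 / 0.5885 = 1.6992.

1.6992


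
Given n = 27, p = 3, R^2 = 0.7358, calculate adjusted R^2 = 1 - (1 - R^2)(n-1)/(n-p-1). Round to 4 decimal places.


Plug in: Adj R^2 = 1 - (1 - 0.7358) * 26/23.
= 1 - 0.2642 * 26/23
= 1 - 6.8692 / 23
= 1 - 0.2987 = 0.7013.

0.7013


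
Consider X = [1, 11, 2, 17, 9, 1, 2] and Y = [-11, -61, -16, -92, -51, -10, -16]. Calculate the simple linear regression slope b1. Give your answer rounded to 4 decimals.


Calculate xbar = 6.1429, ybar = -36.7143.
S_xx = 236.8571, S_xy = -1200.2857.
Using b1 = S_xy / S_xx = -1200.2857 / 236.8571, we get b1 = -5.0676.

-5.0676


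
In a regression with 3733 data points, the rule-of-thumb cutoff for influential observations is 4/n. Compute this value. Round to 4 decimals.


Cook's distance cutoff = 4/n = 4/3733.
= 0.0011.

0.0011


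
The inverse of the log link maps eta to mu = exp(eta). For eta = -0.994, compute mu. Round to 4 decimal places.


mu = exp(eta) = exp(-0.994).
= 0.3701.

0.3701


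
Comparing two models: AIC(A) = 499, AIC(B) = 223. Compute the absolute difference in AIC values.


Compute |499 - 223| = 276.
Model B has the smaller AIC.

276


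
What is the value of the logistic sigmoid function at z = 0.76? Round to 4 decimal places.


exp(-0.7600) = 0.4677.
1 + exp(-z) = 1.4677.
sigmoid = 1/1.4677 = 0.6814.

0.6814


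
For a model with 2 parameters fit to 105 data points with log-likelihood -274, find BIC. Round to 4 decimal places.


k * ln(n) = 2 * ln(105) = 2 * 4.653960 = 9.307920.
-2 * loglik = -2 * (-274) = 548.
BIC = 9.307920 + 548 = 557.307920, which rounds to 557.3079.

557.3079


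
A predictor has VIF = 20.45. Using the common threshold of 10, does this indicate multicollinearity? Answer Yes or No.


Compare VIF = 20.45 to the threshold of 10.
20.45 >= 10, so the answer is Yes.

Yes


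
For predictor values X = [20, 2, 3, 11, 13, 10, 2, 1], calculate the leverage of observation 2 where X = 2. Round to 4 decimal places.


Mean of X: xbar = 7.7500.
SXX = 327.5000.
For X = 2: h = 1/8 + (2 - 7.7500)^2/327.5000 = 0.2260.

0.2260


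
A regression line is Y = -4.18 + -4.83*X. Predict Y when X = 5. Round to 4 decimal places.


Substitute X = 5 into the equation:
Y = -4.18 + -4.83 * 5 = -4.18 + -24.1500 = -28.3300.

-28.3300


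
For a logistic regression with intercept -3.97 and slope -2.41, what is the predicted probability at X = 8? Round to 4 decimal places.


Compute z = -3.97 + (-2.41)(8) = -23.2500.
exp(-z) = 12512575305.6099.
P = 1/(1 + 12512575305.6099) = 0.0000.

0.0000


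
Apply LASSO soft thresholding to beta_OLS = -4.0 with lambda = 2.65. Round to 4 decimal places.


Absolute value: |-4.0| = 4.0.
Compare to lambda = 2.65.
Since |beta| > lambda, coefficient = sign(beta)*(|beta| - lambda) = -1.3500.

-1.3500


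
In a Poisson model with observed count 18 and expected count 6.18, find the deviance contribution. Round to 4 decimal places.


First: ln(18/6.18) = 1.069053.
Then: 18 * 1.069053 = 19.242954.
y - mu = 18 - 6.18 = 11.82.
D = 2(19.242954 - 11.82) = 14.845908, which rounds to 14.8459.

14.8459


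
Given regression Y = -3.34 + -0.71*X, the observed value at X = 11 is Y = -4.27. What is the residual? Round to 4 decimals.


Compute yhat = -3.34 + (-0.71)(11) = -11.1500.
Residual = actual - predicted = -4.27 - -11.1500 = 6.8800.

6.8800


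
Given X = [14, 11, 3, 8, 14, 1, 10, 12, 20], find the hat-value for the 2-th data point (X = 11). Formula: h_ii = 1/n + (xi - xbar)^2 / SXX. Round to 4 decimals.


Compute xbar = 10.3333 with n = 9 observations.
SXX = 270.0000.
Leverage = 1/9 + (11 - 10.3333)^2/270.0000 = 0.1128.

0.1128


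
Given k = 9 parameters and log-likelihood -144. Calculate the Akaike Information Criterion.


Compute:
2k = 2*9 = 18.
-2*loglik = -2*(-144) = 288.
AIC = 18 + 288 = 306.

306


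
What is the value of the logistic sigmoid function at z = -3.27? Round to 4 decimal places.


First, exp(3.2700) = 26.3113.
Then sigma(z) = 1/(1 + 26.3113) = 0.0366.

0.0366


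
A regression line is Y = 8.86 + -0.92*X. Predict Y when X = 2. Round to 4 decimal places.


Substitute X = 2 into the equation:
Y = 8.86 + -0.92 * 2 = 8.86 + -1.8400 = 7.0200.

7.0200


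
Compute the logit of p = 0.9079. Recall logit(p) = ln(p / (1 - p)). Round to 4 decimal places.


Compute the odds: 0.9079/0.0921 = 9.8578.
Take the natural log: ln(9.8578) = 2.2883.

2.2883


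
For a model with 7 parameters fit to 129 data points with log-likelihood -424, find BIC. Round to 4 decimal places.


Compute k*ln(n) = 7*ln(129) = 7*4.859812 = 34.018684.
Then -2*loglik = 848.
BIC = 34.018684 + 848 = 882.018684, which rounds to 882.0187.

882.0187


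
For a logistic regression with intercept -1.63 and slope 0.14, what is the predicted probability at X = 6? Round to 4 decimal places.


Linear predictor: z = -1.63 + 0.14 * 6 = -0.7900.
P = 1/(1 + exp(0.7900)) = 1/(1 + 2.2034) = 0.3122.

0.3122


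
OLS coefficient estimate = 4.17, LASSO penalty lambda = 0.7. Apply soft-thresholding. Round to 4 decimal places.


|beta_OLS| = 4.17.
lambda = 0.7.
Since |beta| > lambda, coefficient = sign(beta)*(|beta| - lambda) = 3.4700.
Result = 3.4700.

3.4700


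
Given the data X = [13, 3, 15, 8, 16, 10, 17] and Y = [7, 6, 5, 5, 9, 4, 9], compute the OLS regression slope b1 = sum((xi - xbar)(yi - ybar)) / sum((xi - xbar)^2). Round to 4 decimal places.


First compute the means: xbar = 11.7143, ybar = 6.4286.
Then S_xx = sum((xi - xbar)^2) = 151.4286.
S_xy = sum((xi - xbar)(yi - ybar)) = 33.8571.
b1 = S_xy / S_xx = 33.8571 / 151.4286 = 0.2236.

0.2236


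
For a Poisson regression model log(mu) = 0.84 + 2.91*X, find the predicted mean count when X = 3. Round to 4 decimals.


Compute eta = 0.84 + 2.91 * 3 = 9.5700.
Apply inverse link: mu = e^9.5700 = 14328.4163.

14328.4163


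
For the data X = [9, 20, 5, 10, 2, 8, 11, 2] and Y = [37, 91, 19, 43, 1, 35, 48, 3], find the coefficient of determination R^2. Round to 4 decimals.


After computing the OLS fit (b0=-6.7131, b1=4.9359):
SSres = 12.5223, SStot = 5807.8750.
R^2 = 1 - 12.5223/5807.8750 = 0.9978.

0.9978


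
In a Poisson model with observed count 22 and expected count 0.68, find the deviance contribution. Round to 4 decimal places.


First: ln(22/0.68) = 3.476705.
Then: 22 * 3.476705 = 76.487510.
y - mu = 22 - 0.68 = 21.32.
D = 2(76.487510 - 21.32) = 110.335020, which rounds to 110.3350.

110.3350


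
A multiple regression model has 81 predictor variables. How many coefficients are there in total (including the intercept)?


Including the intercept, the model has 81 predictor coefficients + 1 intercept.
Total = 82.

82


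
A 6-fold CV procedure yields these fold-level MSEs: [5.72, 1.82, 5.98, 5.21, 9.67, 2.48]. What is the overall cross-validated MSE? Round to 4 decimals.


Add all fold MSEs: 30.8800.
Divide by k = 6: 30.8800/6 = 5.1467.

5.1467


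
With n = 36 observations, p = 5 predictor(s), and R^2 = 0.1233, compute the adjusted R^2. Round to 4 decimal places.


Using the formula:
(1 - 0.1233) = 0.8767.
Multiply by 35/30: 0.8767 * 35 = 30.6845, then 30.6845 / 30 = 1.0228.
Adj R^2 = 1 - 1.0228 = -0.0228.

-0.0228


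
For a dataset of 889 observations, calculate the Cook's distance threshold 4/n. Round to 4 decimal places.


The threshold is 4/n.
4/889 = 0.0045.

0.0045


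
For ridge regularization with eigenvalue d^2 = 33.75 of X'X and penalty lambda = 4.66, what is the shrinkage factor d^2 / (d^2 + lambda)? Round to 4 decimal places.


d^2 + lambda = 33.75 + 4.66 = 38.4100.
Shrinkage factor = 33.75/38.4100 = 0.8787.

0.8787


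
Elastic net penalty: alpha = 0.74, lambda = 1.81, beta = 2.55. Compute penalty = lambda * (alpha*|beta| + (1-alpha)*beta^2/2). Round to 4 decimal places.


L1 component = 0.74 * |2.55| = 1.8870.
L2 component = 0.26 * 2.55^2 / 2 = 0.8453.
Penalty = 1.81 * (1.8870 + 0.8453) = 1.81 * 2.7323 = 4.9455.

4.9455


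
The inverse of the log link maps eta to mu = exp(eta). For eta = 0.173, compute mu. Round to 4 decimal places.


The inverse log link gives:
mu = exp(0.173) = 1.1889.

1.1889


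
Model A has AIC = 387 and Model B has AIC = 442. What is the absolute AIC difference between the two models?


Compute |387 - 442| = 55.
Model A has the smaller AIC.

55


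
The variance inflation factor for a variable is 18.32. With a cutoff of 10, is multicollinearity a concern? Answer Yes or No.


The threshold is 10.
VIF = 18.32 is >= 10.
Multicollinearity indication: Yes.

Yes


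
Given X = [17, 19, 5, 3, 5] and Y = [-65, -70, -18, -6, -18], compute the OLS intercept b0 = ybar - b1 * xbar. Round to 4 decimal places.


Compute b1 = -3.9266 from the OLS formula.
With xbar = 9.8000 and ybar = -35.4000, the intercept is:
b0 = -35.4000 - -3.9266 * 9.8000 = 3.0804.

3.0804


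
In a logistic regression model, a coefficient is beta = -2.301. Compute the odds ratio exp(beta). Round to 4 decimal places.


Odds ratio = exp(beta) = exp(-2.301).
= 0.1002.

0.1002


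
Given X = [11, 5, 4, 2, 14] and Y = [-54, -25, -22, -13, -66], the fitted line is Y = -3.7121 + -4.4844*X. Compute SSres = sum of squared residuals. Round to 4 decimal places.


Compute predicted values, then residuals = yi - yhat_i.
Residuals: [-0.9595, 1.1341, -0.3503, -0.3191, 0.4937].
SSres = sum(residual^2) = 2.6751.

2.6751


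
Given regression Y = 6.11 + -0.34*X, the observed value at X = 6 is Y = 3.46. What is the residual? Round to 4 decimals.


Compute yhat = 6.11 + (-0.34)(6) = 4.0700.
Residual = actual - predicted = 3.46 - 4.0700 = -0.6100.

-0.6100


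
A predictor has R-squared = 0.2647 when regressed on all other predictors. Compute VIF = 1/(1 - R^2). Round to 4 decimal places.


Denominator: 1 - 0.2647 = 0.7353.
VIF = 1 / 0.7353 = 1.3600.

1.3600


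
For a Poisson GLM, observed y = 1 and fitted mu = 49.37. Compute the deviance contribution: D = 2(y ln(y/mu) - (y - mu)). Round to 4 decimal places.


y/mu = 1/49.37 = 0.020255 (approx.), and ln(1/49.37) = -3.899343.
y * ln(y/mu) = 1 * -3.899343 = -3.899343.
y - mu = -48.37.
D = 2 * (-3.899343 - -48.37) = 88.941314, which rounds to 88.9413.

88.9413


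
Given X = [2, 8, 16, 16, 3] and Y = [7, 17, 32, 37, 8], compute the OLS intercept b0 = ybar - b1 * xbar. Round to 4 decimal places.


Compute b1 = 2.0054 from the OLS formula.
With xbar = 9.0000 and ybar = 20.2000, the intercept is:
b0 = 20.2000 - 2.0054 * 9.0000 = 2.1511.

2.1511


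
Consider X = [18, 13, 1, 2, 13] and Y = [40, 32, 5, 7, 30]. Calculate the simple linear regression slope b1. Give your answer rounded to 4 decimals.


First compute the means: xbar = 9.4000, ybar = 22.8000.
Then S_xx = sum((xi - xbar)^2) = 225.2000.
S_xy = sum((xi - xbar)(yi - ybar)) = 473.4000.
b1 = S_xy / S_xx = 473.4000 / 225.2000 = 2.1021.

2.1021


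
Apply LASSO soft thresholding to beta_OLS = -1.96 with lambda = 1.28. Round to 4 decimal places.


Absolute value: |-1.96| = 1.96.
Compare to lambda = 1.28.
Since |beta| > lambda, coefficient = sign(beta)*(|beta| - lambda) = -0.6800.

-0.6800


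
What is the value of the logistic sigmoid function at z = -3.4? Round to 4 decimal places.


exp(3.4000) = 29.9641.
1 + exp(-z) = 30.9641.
sigmoid = 1/30.9641 = 0.0323.

0.0323


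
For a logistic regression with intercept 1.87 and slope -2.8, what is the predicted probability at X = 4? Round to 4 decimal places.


Compute z = 1.87 + (-2.8)(4) = -9.3300.
exp(-z) = 11271.1315.
P = 1/(1 + 11271.1315) = 0.0001.

0.0001


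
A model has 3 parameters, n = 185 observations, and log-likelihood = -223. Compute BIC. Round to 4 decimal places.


k * ln(n) = 3 * ln(185) = 3 * 5.220356 = 15.661068.
-2 * loglik = -2 * (-223) = 446.
BIC = 15.661068 + 446 = 461.661068, which rounds to 461.6611.

461.6611


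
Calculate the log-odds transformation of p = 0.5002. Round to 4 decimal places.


1 - p = 0.4998.
p/(1-p) = 1.0008.
logit = ln(1.0008) = 0.0008.

0.0008


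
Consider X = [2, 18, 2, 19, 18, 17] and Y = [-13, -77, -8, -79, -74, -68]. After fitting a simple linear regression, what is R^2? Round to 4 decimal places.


After computing the OLS fit (b0=-2.3893, b1=-4.0087):
SSres = 25.4738, SStot = 5542.8333.
R^2 = 1 - 25.4738/5542.8333 = 0.9954.

0.9954


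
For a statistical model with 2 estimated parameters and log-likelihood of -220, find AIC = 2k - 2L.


AIC = 2*2 - 2*(-220).
= 4 + 440 = 444.

444


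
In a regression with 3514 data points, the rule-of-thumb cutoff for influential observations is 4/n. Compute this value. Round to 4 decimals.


Cook's distance cutoff = 4/n = 4/3514.
= 0.0011.

0.0011


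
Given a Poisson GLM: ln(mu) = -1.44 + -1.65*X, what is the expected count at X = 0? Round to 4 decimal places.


Linear predictor: eta = -1.44 + (-1.65)(0) = -1.4400.
Expected count: mu = exp(-1.4400) = 0.2369.

0.2369


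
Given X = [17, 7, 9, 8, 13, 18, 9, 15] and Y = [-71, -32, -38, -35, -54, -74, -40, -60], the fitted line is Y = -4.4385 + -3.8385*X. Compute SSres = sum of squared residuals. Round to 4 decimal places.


Compute predicted values, then residuals = yi - yhat_i.
Residuals: [-1.3070, -0.6920, 0.9850, 0.1465, 0.3390, -0.4685, -1.0150, 2.0160].
SSres = sum(residual^2) = 8.6077.

8.6077


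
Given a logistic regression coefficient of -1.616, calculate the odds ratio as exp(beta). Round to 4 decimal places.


Odds ratio = exp(beta) = exp(-1.616).
= 0.1987.

0.1987


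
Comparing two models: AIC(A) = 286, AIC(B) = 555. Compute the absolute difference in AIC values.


|AIC_A - AIC_B| = |286 - 555| = 269.
Model A is preferred (lower AIC).

269


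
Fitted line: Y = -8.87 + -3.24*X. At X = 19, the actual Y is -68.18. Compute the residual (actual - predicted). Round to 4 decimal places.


Compute yhat = -8.87 + (-3.24)(19) = -70.4300.
Residual = actual - predicted = -68.18 - -70.4300 = 2.2500.

2.2500


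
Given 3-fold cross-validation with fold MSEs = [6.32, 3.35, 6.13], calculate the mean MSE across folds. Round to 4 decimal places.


Add all fold MSEs: 15.8000.
Divide by k = 3: 15.8000/3 = 5.2667.

5.2667


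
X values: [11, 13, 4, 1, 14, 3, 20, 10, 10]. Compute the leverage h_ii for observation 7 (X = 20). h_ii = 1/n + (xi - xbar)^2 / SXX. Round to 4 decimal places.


n = 9, xbar = 9.5556.
SXX = sum((xi - xbar)^2) = 290.2222.
h = 1/9 + (20 - 9.5556)^2 / 290.2222 = 0.4870.

0.4870


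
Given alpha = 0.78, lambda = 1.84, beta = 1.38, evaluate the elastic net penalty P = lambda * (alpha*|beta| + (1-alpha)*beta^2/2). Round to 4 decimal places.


L1 component = 0.78 * |1.38| = 1.0764.
L2 component = 0.22 * 1.38^2 / 2 = 0.2095.
Penalty = 1.84 * (1.0764 + 0.2095) = 1.84 * 1.2859 = 2.3660.

2.3660


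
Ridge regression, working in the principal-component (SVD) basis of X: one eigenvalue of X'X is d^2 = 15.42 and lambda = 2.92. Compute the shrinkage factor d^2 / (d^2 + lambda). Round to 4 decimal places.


Compute the denominator: 15.42 + 2.92 = 18.3400.
Shrinkage factor = 15.42 / 18.3400 = 0.8408.

0.8408


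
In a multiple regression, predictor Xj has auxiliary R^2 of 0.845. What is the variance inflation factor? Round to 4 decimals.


Using VIF = 1/(1 - R^2_j):
1 - 0.845 = 0.155.
VIF = 6.4516.

6.4516


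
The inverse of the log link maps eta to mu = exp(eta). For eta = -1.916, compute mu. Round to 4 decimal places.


Apply the inverse link:
mu = e^-1.916 = 0.1472.

0.1472


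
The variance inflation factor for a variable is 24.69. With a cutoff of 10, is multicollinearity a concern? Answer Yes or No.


Compare VIF = 24.69 to the threshold of 10.
24.69 >= 10, so the answer is Yes.

Yes


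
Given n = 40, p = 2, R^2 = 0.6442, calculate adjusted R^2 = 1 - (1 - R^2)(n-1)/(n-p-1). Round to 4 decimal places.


Plug in: Adj R^2 = 1 - (1 - 0.6442) * 39/37.
= 1 - 0.3558 * 39/37
= 1 - 13.8762 / 37
= 1 - 0.3750 = 0.6250.

0.6250


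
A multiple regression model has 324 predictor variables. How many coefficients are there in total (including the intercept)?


Total coefficients = number of predictors + 1 (for the intercept).
= 324 + 1 = 325.

325


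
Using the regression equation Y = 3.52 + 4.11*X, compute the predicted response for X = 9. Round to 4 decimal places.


Predicted value:
Y = 3.52 + (4.11)(9) = 3.52 + 36.9900 = 40.5100.

40.5100


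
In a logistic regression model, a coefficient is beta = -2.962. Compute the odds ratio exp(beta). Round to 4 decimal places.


The odds ratio is computed as:
OR = e^(-2.962) = 0.0517.

0.0517


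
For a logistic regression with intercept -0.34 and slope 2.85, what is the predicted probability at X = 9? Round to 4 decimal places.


Linear predictor: z = -0.34 + 2.85 * 9 = 25.3100.
P = 1/(1 + exp(-25.3100)) = 1/(1 + 0.0000) = 1.0000.

1.0000


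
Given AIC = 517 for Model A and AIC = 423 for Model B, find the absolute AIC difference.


Absolute difference = |517 - 423| = 94.
The model with lower AIC (B) is preferred.

94


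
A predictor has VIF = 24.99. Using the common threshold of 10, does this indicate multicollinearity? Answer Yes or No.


Check: VIF = 24.99 vs threshold = 10.
Since 24.99 >= 10, the answer is Yes.

Yes


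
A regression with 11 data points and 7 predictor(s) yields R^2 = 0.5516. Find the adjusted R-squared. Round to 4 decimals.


Plug in: Adj R^2 = 1 - (1 - 0.5516) * 10/3.
= 1 - 0.4484 * 10/3
= 1 - 4.4840 / 3
= 1 - 1.4947 = -0.4947.

-0.4947


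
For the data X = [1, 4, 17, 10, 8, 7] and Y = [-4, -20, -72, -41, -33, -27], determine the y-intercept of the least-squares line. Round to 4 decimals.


Compute b1 = -4.1624 from the OLS formula.
With xbar = 7.8333 and ybar = -32.8333, the intercept is:
b0 = -32.8333 - -4.1624 * 7.8333 = -0.2276.

-0.2276


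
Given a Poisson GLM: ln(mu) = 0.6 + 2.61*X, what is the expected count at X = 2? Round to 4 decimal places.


Linear predictor: eta = 0.6 + (2.61)(2) = 5.8200.
Expected count: mu = exp(5.8200) = 336.9721.

336.9721


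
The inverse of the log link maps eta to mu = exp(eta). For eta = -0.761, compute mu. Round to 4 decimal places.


Apply the inverse link:
mu = e^-0.761 = 0.4672.

0.4672


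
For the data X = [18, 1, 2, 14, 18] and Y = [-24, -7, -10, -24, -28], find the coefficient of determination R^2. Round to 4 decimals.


Fit the OLS line: b0 = -7.0404, b1 = -1.0905.
SSres = 13.6462.
SStot = 355.2000.
R^2 = 1 - 13.6462/355.2000 = 0.9616.

0.9616


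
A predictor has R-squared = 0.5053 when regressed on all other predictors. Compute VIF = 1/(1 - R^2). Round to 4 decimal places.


Using VIF = 1/(1 - R^2_j):
1 - 0.5053 = 0.4947.
VIF = 2.0214.

2.0214


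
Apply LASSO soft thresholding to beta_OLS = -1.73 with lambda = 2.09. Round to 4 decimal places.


Check: |-1.73| = 1.73 vs lambda = 2.09.
Since |beta| <= lambda, the coefficient is set to 0.
Soft-thresholded coefficient = 0.0000.

0.0000


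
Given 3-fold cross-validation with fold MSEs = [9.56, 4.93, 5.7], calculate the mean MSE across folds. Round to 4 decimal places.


Total MSE across folds = 20.1900.
CV-MSE = 20.1900/3 = 6.7300.

6.7300


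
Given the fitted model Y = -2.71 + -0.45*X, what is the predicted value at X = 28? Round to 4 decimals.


Plug X = 28 into Y = -2.71 + -0.45*X:
Y = -2.71 + -12.6000 = -15.3100.

-15.3100


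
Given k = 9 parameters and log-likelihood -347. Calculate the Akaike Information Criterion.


AIC = 2k - 2*loglik = 2(9) - 2(-347).
= 18 + 694 = 712.

712


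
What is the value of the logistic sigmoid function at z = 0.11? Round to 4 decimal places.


Compute exp(-0.1100) = 0.8958.
Sigmoid = 1 / (1 + 0.8958) = 1 / 1.8958 = 0.5275.

0.5275


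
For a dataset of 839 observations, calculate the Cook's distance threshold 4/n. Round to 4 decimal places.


Using the rule of thumb:
Threshold = 4 / 839 = 0.0048.

0.0048


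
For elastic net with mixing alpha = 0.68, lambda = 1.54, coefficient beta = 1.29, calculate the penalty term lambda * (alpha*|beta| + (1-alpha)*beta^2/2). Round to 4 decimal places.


alpha * |beta| = 0.68 * 1.29 = 0.8772.
(1-alpha) * beta^2/2 = 0.32 * 1.6641/2 = 0.2663.
Total = 1.54 * (0.8772 + 0.2663) = 1.7609.

1.7609


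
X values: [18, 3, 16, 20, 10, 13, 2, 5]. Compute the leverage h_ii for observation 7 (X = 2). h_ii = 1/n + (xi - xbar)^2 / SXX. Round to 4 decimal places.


n = 8, xbar = 10.8750.
SXX = sum((xi - xbar)^2) = 340.8750.
h = 1/8 + (2 - 10.8750)^2 / 340.8750 = 0.3561.

0.3561


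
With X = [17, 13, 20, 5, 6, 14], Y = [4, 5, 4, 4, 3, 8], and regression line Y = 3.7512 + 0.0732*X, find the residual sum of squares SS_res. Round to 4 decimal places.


For each point, residual = actual - predicted.
Residuals: [-0.9956, 0.2972, -1.2152, -0.1172, -1.1904, 3.2240].
Sum of squared residuals = 14.3812.

14.3812


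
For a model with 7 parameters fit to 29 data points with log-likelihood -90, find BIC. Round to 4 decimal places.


Compute k*ln(n) = 7*ln(29) = 7*3.367296 = 23.571072.
Then -2*loglik = 180.
BIC = 23.571072 + 180 = 203.571072, which rounds to 203.5711.

203.5711


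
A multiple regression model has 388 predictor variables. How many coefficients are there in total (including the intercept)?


Including the intercept, the model has 388 predictor coefficients + 1 intercept.
Total = 389.

389


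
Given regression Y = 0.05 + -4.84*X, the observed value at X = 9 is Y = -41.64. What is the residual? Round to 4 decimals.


Compute yhat = 0.05 + (-4.84)(9) = -43.5100.
Residual = actual - predicted = -41.64 - -43.5100 = 1.8700.

1.8700


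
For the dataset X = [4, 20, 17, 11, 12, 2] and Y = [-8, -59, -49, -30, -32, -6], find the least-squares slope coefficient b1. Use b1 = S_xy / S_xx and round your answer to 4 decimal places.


First compute the means: xbar = 11.0000, ybar = -30.6667.
Then S_xx = sum((xi - xbar)^2) = 248.0000.
S_xy = sum((xi - xbar)(yi - ybar)) = -747.0000.
b1 = S_xy / S_xx = -747.0000 / 248.0000 = -3.0121.

-3.0121


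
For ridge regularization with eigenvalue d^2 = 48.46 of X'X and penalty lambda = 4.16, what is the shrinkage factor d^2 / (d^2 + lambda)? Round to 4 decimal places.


Compute the denominator: 48.46 + 4.16 = 52.6200.
Shrinkage factor = 48.46 / 52.6200 = 0.9209.

0.9209


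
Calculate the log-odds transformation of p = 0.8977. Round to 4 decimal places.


The odds are p/(1-p) = 0.8977 / 0.1023 = 8.7752.
logit(p) = ln(8.7752) = 2.1719.

2.1719


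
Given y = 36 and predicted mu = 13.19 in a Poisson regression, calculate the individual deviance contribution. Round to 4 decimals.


First: ln(36/13.19) = 1.004060.
Then: 36 * 1.004060 = 36.146160.
y - mu = 36 - 13.19 = 22.81.
D = 2(36.146160 - 22.81) = 26.672320, which rounds to 26.6723.

26.6723


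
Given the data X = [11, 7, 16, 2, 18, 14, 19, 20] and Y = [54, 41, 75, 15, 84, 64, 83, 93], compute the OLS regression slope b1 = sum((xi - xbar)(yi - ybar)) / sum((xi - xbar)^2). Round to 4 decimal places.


The sample means are xbar = 13.3750 and ybar = 63.6250.
Compute S_xx = 279.8750 and S_xy = 1148.1250.
Slope b1 = S_xy / S_xx = 1148.1250 / 279.8750 = 4.1023.

4.1023


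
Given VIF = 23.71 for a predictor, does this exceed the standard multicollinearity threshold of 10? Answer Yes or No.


Compare VIF = 23.71 to the threshold of 10.
23.71 >= 10, so the answer is Yes.

Yes


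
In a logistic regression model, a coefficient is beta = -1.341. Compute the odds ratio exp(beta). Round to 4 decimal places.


exp(-1.341) = 0.2616.
So the odds ratio is 0.2616.

0.2616


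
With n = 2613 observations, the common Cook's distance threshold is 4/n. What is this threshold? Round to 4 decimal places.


The threshold is 4/n.
4/2613 = 0.0015.

0.0015


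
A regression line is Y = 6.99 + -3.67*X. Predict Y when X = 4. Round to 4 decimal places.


Plug X = 4 into Y = 6.99 + -3.67*X:
Y = 6.99 + -14.6800 = -7.6900.

-7.6900


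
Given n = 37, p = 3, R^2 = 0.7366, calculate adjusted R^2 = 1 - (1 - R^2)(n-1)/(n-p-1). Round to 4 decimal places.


Using the formula:
(1 - 0.7366) = 0.2634.
Multiply by 36/33: 0.2634 * 36 = 9.4824, then 9.4824 / 33 = 0.2873.
Adj R^2 = 1 - 0.2873 = 0.7127.

0.7127


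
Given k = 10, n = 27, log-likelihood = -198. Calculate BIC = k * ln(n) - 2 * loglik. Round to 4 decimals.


Compute k*ln(n) = 10*ln(27) = 10*3.295837 = 32.958370.
Then -2*loglik = 396.
BIC = 32.958370 + 396 = 428.958370, which rounds to 428.9584.

428.9584


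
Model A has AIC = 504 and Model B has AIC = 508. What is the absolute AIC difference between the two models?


Absolute difference = |504 - 508| = 4.
The model with lower AIC (A) is preferred.

4


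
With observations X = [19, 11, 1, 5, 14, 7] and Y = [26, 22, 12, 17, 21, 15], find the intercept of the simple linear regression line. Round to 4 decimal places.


Compute b1 = 0.7494 from the OLS formula.
With xbar = 9.5000 and ybar = 18.8333, the intercept is:
b0 = 18.8333 - 0.7494 * 9.5000 = 11.7139.

11.7139


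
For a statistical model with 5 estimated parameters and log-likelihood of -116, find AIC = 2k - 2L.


Compute:
2k = 2*5 = 10.
-2*loglik = -2*(-116) = 232.
AIC = 10 + 232 = 242.

242


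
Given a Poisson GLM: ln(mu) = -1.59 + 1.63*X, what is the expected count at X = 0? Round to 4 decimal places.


Linear predictor: eta = -1.59 + (1.63)(0) = -1.5900.
Expected count: mu = exp(-1.5900) = 0.2039.

0.2039


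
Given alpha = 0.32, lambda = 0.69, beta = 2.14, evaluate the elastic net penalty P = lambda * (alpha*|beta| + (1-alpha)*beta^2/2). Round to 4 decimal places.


alpha * |beta| = 0.32 * 2.14 = 0.6848.
(1-alpha) * beta^2/2 = 0.68 * 4.5796/2 = 1.5571.
Total = 0.69 * (0.6848 + 1.5571) = 1.5469.

1.5469


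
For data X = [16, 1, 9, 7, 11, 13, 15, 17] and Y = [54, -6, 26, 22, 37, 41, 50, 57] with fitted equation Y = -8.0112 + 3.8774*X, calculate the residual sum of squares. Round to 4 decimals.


Predicted values from Y = -8.0112 + 3.8774*X.
Residuals: [-0.0272, -1.8662, -0.8854, 2.8694, 2.3598, -1.3950, -0.1498, -0.9046].
SSres = 20.8563.

20.8563


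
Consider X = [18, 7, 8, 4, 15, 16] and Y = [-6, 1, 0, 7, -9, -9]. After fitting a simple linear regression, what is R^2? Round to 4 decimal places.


Fit the OLS line: b0 = 9.1755, b1 = -1.0449.
SSres = 27.0041.
SStot = 205.3333.
R^2 = 1 - 27.0041/205.3333 = 0.8685.

0.8685


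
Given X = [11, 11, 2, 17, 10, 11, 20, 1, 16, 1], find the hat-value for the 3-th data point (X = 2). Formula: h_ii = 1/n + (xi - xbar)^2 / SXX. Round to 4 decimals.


Mean of X: xbar = 10.0000.
SXX = 414.0000.
For X = 2: h = 1/10 + (2 - 10.0000)^2/414.0000 = 0.2546.

0.2546


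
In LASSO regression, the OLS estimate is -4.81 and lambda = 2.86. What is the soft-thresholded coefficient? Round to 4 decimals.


Check: |-4.81| = 4.81 vs lambda = 2.86.
Since |beta| > lambda, coefficient = sign(beta)*(|beta| - lambda) = -1.9500.
Soft-thresholded coefficient = -1.9500.

-1.9500


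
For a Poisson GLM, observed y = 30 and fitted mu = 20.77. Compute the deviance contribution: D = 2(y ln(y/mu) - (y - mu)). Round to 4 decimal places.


Compute y*ln(y/mu) = 30*ln(30/20.77) = 30*0.367688 = 11.030640.
y - mu = 9.23.
D = 2*(11.030640 - (9.23)) = 3.601280, which rounds to 3.6013.

3.6013


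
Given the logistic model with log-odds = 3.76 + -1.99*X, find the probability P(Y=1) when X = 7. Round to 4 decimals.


Compute z = 3.76 + (-1.99)(7) = -10.1700.
exp(-z) = 26108.0768.
P = 1/(1 + 26108.0768) = 0.0000.

0.0000


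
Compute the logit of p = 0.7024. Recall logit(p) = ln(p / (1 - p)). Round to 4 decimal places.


The odds are p/(1-p) = 0.7024 / 0.2976 = 2.3602.
logit(p) = ln(2.3602) = 0.8588.

0.8588


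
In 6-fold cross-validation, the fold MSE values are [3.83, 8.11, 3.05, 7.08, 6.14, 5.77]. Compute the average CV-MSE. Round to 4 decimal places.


Add all fold MSEs: 33.9800.
Divide by k = 6: 33.9800/6 = 5.6633.

5.6633


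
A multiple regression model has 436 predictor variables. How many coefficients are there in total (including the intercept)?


Including the intercept, the model has 436 predictor coefficients + 1 intercept.
Total = 437.

437


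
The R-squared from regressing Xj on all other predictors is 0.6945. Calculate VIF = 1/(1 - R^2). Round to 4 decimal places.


Using VIF = 1/(1 - R^2_j):
1 - 0.6945 = 0.3055.
VIF = 3.2733.

3.2733


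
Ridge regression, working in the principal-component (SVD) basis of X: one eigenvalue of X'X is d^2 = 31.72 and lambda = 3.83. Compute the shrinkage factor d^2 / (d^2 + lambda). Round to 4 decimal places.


d^2 + lambda = 31.72 + 3.83 = 35.5500.
Shrinkage factor = 31.72/35.5500 = 0.8923.

0.8923


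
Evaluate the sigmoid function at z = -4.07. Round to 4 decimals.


Compute exp(4.0700) = 58.5570.
Sigmoid = 1 / (1 + 58.5570) = 1 / 59.5570 = 0.0168.

0.0168


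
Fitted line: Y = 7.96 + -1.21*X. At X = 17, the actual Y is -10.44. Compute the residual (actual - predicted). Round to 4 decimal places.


Predicted = 7.96 + -1.21 * 17 = -12.6100.
Residual = -10.44 - -12.6100 = 2.1700.

2.1700


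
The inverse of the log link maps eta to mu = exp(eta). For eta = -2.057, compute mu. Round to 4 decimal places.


Apply the inverse link:
mu = e^-2.057 = 0.1278.

0.1278


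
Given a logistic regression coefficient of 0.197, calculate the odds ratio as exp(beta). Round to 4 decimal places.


exp(0.197) = 1.2177.
So the odds ratio is 1.2177.

1.2177


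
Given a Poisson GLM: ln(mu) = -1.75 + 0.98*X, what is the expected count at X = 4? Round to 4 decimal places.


Linear predictor: eta = -1.75 + (0.98)(4) = 2.1700.
Expected count: mu = exp(2.1700) = 8.7583.

8.7583


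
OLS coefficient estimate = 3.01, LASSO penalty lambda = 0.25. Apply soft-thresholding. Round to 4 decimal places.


|beta_OLS| = 3.01.
lambda = 0.25.
Since |beta| > lambda, coefficient = sign(beta)*(|beta| - lambda) = 2.7600.
Result = 2.7600.

2.7600


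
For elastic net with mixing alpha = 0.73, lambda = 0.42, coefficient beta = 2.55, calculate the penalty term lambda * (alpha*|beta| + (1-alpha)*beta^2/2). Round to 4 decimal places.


alpha * |beta| = 0.73 * 2.55 = 1.8615.
(1-alpha) * beta^2/2 = 0.27 * 6.5025/2 = 0.8778.
Total = 0.42 * (1.8615 + 0.8778) = 1.1505.

1.1505


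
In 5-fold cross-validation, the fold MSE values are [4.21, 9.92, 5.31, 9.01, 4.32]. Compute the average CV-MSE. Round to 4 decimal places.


Total MSE across folds = 32.7700.
CV-MSE = 32.7700/5 = 6.5540.

6.5540


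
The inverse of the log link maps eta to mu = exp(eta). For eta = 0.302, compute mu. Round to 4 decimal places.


mu = exp(eta) = exp(0.302).
= 1.3526.

1.3526


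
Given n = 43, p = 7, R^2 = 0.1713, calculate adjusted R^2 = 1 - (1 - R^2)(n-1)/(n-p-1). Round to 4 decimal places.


Plug in: Adj R^2 = 1 - (1 - 0.1713) * 42/35.
= 1 - 0.8287 * 42/35
= 1 - 34.8054 / 35
= 1 - 0.9944 = 0.0056.

0.0056
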